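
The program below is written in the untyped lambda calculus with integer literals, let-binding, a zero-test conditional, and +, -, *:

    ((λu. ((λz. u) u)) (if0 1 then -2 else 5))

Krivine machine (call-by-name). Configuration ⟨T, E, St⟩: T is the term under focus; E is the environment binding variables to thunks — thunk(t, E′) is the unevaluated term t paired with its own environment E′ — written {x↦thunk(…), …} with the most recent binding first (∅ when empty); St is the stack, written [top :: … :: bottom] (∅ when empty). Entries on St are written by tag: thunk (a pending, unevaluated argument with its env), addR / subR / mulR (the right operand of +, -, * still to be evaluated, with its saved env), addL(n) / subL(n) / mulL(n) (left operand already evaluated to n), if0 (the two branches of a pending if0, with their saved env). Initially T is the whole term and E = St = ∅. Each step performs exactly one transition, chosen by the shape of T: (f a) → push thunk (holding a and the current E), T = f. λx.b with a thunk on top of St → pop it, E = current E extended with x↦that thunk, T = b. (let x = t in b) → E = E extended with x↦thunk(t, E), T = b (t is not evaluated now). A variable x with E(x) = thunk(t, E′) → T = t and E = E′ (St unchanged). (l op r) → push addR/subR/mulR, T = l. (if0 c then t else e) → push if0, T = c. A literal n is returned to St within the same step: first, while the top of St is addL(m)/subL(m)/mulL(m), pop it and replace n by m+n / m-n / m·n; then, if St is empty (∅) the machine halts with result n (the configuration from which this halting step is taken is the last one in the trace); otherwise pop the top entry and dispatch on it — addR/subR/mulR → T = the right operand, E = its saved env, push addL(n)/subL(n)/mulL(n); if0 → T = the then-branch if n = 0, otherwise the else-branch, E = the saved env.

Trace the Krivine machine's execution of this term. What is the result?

Answer: 5

Machine steps:
0. <T=((λu. ((λz. u) u)) (if0 1 then -2 else 5)), E=∅, St=∅>
1. <T=(λu. ((λz. u) u)), E=∅, St=[thunk]>
2. <T=((λz. u) u), E={u↦thunk((if0 1 then -2 else 5), ∅)}, St=∅>
3. <T=(λz. u), E={u↦thunk((if0 1 then -2 else 5), ∅)}, St=[thunk]>
4. <T=u, E={z↦thunk(u, {u↦thunk((if0 1 then -2 else 5), ∅)}), u↦thunk((if0 1 then -2 else 5), ∅)}, St=∅>
5. <T=(if0 1 then -2 else 5), E=∅, St=∅>
6. <T=1, E=∅, St=[if0]>
7. <T=5, E=∅, St=∅>
→ final value 5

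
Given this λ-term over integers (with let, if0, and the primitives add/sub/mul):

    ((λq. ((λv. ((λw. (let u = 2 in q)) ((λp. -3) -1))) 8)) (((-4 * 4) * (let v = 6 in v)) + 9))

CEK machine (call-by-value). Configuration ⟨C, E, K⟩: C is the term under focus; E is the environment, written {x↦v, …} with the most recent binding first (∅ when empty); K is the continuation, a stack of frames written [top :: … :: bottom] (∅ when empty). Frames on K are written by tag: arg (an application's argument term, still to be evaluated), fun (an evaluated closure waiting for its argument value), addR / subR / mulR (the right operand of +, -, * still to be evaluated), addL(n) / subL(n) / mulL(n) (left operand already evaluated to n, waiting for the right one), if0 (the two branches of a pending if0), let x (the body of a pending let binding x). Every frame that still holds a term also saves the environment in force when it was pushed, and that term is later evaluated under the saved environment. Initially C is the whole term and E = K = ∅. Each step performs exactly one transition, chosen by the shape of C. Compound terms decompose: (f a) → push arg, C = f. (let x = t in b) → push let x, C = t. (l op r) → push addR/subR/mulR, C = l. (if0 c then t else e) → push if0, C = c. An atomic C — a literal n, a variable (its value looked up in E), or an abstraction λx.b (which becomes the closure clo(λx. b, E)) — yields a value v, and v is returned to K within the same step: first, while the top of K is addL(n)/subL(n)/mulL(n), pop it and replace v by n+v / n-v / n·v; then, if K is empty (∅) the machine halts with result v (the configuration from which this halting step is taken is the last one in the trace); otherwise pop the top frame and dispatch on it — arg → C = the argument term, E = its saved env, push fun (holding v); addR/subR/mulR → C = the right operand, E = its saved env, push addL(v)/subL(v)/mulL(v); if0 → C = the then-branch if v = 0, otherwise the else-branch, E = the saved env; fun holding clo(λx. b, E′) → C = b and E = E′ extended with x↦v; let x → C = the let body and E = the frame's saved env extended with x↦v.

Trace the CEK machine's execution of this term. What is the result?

Answer: -87

Derivation:
step 0: ⟨C=((λq. ((λv. ((λw. (let u = 2 in q)) ((λp. -3) -1))) 8)) (((-4 * 4) * (let v = 6 in v)) + 9)); E=∅; K=∅⟩
step 1: ⟨C=(λq. ((λv. ((λw. (let u = 2 in q)) ((λp. -3) -1))) 8)); E=∅; K=[arg]⟩
step 2: ⟨C=(((-4 * 4) * (let v = 6 in v)) + 9); E=∅; K=[fun]⟩
step 3: ⟨C=((-4 * 4) * (let v = 6 in v)); E=∅; K=[addR :: fun]⟩
step 4: ⟨C=(-4 * 4); E=∅; K=[mulR :: addR :: fun]⟩
step 5: ⟨C=-4; E=∅; K=[mulR :: mulR :: addR :: fun]⟩
step 6: ⟨C=4; E=∅; K=[mulL(-4) :: mulR :: addR :: fun]⟩
step 7: ⟨C=(let v = 6 in v); E=∅; K=[mulL(-16) :: addR :: fun]⟩
step 8: ⟨C=6; E=∅; K=[let v :: mulL(-16) :: addR :: fun]⟩
step 9: ⟨C=v; E={v↦6}; K=[mulL(-16) :: addR :: fun]⟩
step 10: ⟨C=9; E=∅; K=[addL(-96) :: fun]⟩
step 11: ⟨C=((λv. ((λw. (let u = 2 in q)) ((λp. -3) -1))) 8); E={q↦-87}; K=∅⟩
step 12: ⟨C=(λv. ((λw. (let u = 2 in q)) ((λp. -3) -1))); E={q↦-87}; K=[arg]⟩
step 13: ⟨C=8; E={q↦-87}; K=[fun]⟩
step 14: ⟨C=((λw. (let u = 2 in q)) ((λp. -3) -1)); E={v↦8, q↦-87}; K=∅⟩
step 15: ⟨C=(λw. (let u = 2 in q)); E={v↦8, q↦-87}; K=[arg]⟩
step 16: ⟨C=((λp. -3) -1); E={v↦8, q↦-87}; K=[fun]⟩
step 17: ⟨C=(λp. -3); E={v↦8, q↦-87}; K=[arg :: fun]⟩
step 18: ⟨C=-1; E={v↦8, q↦-87}; K=[fun :: fun]⟩
step 19: ⟨C=-3; E={p↦-1, v↦8, q↦-87}; K=[fun]⟩
step 20: ⟨C=(let u = 2 in q); E={w↦-3, v↦8, q↦-87}; K=∅⟩
step 21: ⟨C=2; E={w↦-3, v↦8, q↦-87}; K=[let u]⟩
step 22: ⟨C=q; E={u↦2, w↦-3, v↦8, q↦-87}; K=∅⟩
→ final value -87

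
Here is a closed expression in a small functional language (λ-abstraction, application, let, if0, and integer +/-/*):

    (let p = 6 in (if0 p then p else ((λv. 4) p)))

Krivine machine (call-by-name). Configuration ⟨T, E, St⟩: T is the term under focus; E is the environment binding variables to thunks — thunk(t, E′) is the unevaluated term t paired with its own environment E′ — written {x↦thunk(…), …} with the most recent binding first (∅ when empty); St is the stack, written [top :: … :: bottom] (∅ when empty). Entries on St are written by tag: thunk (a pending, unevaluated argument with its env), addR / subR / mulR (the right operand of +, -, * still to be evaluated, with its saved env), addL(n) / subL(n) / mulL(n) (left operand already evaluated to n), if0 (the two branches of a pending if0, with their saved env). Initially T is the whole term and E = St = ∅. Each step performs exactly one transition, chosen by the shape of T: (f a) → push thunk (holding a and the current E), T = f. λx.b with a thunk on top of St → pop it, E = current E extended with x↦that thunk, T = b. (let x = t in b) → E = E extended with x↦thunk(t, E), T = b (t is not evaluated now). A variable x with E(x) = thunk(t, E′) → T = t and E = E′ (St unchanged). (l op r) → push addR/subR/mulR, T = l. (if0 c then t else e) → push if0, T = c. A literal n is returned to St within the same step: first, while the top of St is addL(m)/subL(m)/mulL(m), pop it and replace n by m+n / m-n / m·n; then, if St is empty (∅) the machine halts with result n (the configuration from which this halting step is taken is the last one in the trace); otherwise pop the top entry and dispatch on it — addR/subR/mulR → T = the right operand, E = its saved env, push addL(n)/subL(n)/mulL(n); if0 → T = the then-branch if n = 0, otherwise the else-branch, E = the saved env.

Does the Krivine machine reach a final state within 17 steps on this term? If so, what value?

Answer: 4

Execution trace:
0. [T=(let p = 6 in (if0 p then p else ((λv. 4) p))) | E=∅ | St=∅]
1. [T=(if0 p then p else ((λv. 4) p)) | E={p↦thunk(6, ∅)} | St=∅]
2. [T=p | E={p↦thunk(6, ∅)} | St=[if0]]
3. [T=6 | E=∅ | St=[if0]]
4. [T=((λv. 4) p) | E={p↦thunk(6, ∅)} | St=∅]
5. [T=(λv. 4) | E={p↦thunk(6, ∅)} | St=[thunk]]
6. [T=4 | E={v↦thunk(p, {p↦thunk(6, ∅)}), p↦thunk(6, ∅)} | St=∅]
→ final value 4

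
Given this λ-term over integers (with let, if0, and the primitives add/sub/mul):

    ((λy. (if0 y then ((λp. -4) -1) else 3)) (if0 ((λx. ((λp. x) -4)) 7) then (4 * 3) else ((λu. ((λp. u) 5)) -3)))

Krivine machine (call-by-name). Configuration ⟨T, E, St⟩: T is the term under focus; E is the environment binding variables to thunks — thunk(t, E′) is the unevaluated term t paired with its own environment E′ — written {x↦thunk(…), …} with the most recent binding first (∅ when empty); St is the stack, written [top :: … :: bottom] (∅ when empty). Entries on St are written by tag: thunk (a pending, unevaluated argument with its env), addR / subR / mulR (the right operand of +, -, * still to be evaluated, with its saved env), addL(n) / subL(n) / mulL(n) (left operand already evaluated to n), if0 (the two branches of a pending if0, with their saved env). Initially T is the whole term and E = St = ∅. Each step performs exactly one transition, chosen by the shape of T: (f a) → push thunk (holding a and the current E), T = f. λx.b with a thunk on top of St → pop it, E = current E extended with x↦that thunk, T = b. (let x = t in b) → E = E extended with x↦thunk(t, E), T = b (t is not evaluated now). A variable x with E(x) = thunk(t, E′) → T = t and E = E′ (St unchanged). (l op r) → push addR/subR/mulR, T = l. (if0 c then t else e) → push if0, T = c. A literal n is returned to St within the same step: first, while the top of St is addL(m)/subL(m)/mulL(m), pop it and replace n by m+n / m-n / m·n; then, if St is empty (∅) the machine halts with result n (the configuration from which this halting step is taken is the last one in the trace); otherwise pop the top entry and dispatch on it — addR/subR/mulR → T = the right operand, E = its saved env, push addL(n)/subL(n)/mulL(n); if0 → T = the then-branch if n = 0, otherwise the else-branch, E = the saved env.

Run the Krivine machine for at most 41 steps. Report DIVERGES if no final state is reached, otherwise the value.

[0] <T=((λy. (if0 y then ((λp. -4) -1) else 3)) (if0 ((λx. ((λp. x) -4)) 7) then (4 * 3) else ((λu. ((λp. u) 5)) -3))), E=∅, St=∅>
[1] <T=(λy. (if0 y then ((λp. -4) -1) else 3)), E=∅, St=[thunk]>
[2] <T=(if0 y then ((λp. -4) -1) else 3), E={y↦thunk((if0 ((λx. ((λp. x) -4)) 7) then (4 * 3) else ((λu. ((λp. u) 5)) -3)), ∅)}, St=∅>
[3] <T=y, E={y↦thunk((if0 ((λx. ((λp. x) -4)) 7) then (4 * 3) else ((λu. ((λp. u) 5)) -3)), ∅)}, St=[if0]>
[4] <T=(if0 ((λx. ((λp. x) -4)) 7) then (4 * 3) else ((λu. ((λp. u) 5)) -3)), E=∅, St=[if0]>
[5] <T=((λx. ((λp. x) -4)) 7), E=∅, St=[if0 :: if0]>
[6] <T=(λx. ((λp. x) -4)), E=∅, St=[thunk :: if0 :: if0]>
[7] <T=((λp. x) -4), E={x↦thunk(7, ∅)}, St=[if0 :: if0]>
[8] <T=(λp. x), E={x↦thunk(7, ∅)}, St=[thunk :: if0 :: if0]>
[9] <T=x, E={p↦thunk(-4, {x↦thunk(7, ∅)}), x↦thunk(7, ∅)}, St=[if0 :: if0]>
[10] <T=7, E=∅, St=[if0 :: if0]>
[11] <T=((λu. ((λp. u) 5)) -3), E=∅, St=[if0]>
[12] <T=(λu. ((λp. u) 5)), E=∅, St=[thunk :: if0]>
[13] <T=((λp. u) 5), E={u↦thunk(-3, ∅)}, St=[if0]>
[14] <T=(λp. u), E={u↦thunk(-3, ∅)}, St=[thunk :: if0]>
[15] <T=u, E={p↦thunk(5, {u↦thunk(-3, ∅)}), u↦thunk(-3, ∅)}, St=[if0]>
[16] <T=-3, E=∅, St=[if0]>
[17] <T=3, E={y↦thunk((if0 ((λx. ((λp. x) -4)) 7) then (4 * 3) else ((λu. ((λp. u) 5)) -3)), ∅)}, St=∅>
→ final value 3

Answer: 3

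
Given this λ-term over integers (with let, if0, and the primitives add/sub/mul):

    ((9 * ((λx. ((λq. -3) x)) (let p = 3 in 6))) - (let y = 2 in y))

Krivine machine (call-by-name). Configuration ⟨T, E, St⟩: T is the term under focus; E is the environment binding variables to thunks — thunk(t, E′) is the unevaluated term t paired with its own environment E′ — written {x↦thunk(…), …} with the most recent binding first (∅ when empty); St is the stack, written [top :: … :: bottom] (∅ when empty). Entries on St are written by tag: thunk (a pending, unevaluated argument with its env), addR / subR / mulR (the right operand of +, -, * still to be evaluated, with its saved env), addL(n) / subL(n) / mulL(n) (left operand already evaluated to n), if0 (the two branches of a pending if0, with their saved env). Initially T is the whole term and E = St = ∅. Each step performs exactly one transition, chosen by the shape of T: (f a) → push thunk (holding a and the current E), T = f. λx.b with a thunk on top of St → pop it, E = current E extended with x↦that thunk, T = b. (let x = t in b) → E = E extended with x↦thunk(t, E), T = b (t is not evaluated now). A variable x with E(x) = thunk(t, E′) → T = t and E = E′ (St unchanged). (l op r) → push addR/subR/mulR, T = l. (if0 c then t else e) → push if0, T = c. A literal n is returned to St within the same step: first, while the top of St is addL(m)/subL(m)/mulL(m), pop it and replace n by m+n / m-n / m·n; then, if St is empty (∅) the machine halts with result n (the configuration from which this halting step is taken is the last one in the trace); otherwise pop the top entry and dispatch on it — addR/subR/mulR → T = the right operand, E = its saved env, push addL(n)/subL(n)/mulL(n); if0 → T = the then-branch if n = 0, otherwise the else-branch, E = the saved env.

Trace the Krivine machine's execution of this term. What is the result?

Answer: -29

Machine steps:
t=0: ⟨T=((9 * ((λx. ((λq. -3) x)) (let p = 3 in 6))) - (let y = 2 in y)); E=∅; St=∅⟩
t=1: ⟨T=(9 * ((λx. ((λq. -3) x)) (let p = 3 in 6))); E=∅; St=[subR]⟩
t=2: ⟨T=9; E=∅; St=[mulR :: subR]⟩
t=3: ⟨T=((λx. ((λq. -3) x)) (let p = 3 in 6)); E=∅; St=[mulL(9) :: subR]⟩
t=4: ⟨T=(λx. ((λq. -3) x)); E=∅; St=[thunk :: mulL(9) :: subR]⟩
t=5: ⟨T=((λq. -3) x); E={x↦thunk((let p = 3 in 6), ∅)}; St=[mulL(9) :: subR]⟩
t=6: ⟨T=(λq. -3); E={x↦thunk((let p = 3 in 6), ∅)}; St=[thunk :: mulL(9) :: subR]⟩
t=7: ⟨T=-3; E={q↦thunk(x, {x↦thunk((let p = 3 in 6), ∅)}), x↦thunk((let p = 3 in 6), ∅)}; St=[mulL(9) :: subR]⟩
t=8: ⟨T=(let y = 2 in y); E=∅; St=[subL(-27)]⟩
t=9: ⟨T=y; E={y↦thunk(2, ∅)}; St=[subL(-27)]⟩
t=10: ⟨T=2; E=∅; St=[subL(-27)]⟩
→ final value -29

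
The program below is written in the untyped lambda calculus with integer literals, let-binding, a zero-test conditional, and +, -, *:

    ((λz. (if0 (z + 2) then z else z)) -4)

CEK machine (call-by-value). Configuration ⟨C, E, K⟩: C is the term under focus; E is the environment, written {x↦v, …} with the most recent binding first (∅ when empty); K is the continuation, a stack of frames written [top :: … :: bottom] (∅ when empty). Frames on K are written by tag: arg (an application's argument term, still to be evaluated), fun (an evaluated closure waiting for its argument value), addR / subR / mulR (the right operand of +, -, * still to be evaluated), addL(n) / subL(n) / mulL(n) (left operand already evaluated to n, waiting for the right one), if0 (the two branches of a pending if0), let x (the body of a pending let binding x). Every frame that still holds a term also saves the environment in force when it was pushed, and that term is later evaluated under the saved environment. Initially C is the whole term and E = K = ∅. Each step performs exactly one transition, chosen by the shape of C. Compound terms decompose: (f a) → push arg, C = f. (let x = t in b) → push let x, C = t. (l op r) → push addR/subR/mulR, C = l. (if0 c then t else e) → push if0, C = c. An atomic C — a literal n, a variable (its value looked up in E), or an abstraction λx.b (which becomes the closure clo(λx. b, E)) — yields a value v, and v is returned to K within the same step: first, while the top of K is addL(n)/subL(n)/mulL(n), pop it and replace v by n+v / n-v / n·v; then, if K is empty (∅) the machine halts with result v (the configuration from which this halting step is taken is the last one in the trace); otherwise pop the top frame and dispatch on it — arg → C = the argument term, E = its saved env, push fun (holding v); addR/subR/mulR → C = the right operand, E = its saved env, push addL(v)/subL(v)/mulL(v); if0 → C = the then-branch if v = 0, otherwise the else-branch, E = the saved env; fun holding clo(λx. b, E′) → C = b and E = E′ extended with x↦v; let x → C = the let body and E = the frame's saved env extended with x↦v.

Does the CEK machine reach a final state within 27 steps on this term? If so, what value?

Answer: -4

Derivation:
0. [C=((λz. (if0 (z + 2) then z else z)) -4) | E=∅ | K=∅]
1. [C=(λz. (if0 (z + 2) then z else z)) | E=∅ | K=[arg]]
2. [C=-4 | E=∅ | K=[fun]]
3. [C=(if0 (z + 2) then z else z) | E={z↦-4} | K=∅]
4. [C=(z + 2) | E={z↦-4} | K=[if0]]
5. [C=z | E={z↦-4} | K=[addR :: if0]]
6. [C=2 | E={z↦-4} | K=[addL(-4) :: if0]]
7. [C=z | E={z↦-4} | K=∅]
→ final value -4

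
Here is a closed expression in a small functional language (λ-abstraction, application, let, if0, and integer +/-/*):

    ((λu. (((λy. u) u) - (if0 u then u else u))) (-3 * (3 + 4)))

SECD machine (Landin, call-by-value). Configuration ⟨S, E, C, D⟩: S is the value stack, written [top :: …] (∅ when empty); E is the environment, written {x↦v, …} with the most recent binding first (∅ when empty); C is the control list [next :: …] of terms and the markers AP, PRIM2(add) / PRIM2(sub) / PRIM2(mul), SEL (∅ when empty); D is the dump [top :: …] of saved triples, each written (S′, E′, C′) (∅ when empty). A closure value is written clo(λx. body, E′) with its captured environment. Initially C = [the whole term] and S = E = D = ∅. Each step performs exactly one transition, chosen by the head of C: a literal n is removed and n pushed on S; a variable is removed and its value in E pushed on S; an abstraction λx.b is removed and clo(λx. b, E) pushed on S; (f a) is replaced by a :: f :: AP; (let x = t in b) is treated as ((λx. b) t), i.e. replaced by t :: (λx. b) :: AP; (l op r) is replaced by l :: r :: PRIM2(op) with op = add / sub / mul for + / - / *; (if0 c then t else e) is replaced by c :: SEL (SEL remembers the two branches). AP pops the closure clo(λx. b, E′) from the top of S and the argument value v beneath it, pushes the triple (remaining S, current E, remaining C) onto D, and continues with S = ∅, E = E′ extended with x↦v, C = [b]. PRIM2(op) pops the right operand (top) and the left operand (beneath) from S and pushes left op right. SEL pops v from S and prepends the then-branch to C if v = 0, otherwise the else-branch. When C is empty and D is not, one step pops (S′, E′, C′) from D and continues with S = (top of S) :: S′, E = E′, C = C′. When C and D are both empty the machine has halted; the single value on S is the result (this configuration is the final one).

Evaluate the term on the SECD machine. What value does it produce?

Answer: 0

Execution trace:
t=0: ⟨S=∅; E=∅; C=[((λu. (((λy. u) u) - (if0 u then u else u))) (-3 * (3 + 4)))]; D=∅⟩
t=1: ⟨S=∅; E=∅; C=[(-3 * (3 + 4)) :: (λu. (((λy. u) u) - (if0 u then u else u))) :: AP]; D=∅⟩
t=2: ⟨S=∅; E=∅; C=[-3 :: (3 + 4) :: PRIM2(mul) :: (λu. (((λy. u) u) - (if0 u then u else u))) :: AP]; D=∅⟩
t=3: ⟨S=[-3]; E=∅; C=[(3 + 4) :: PRIM2(mul) :: (λu. (((λy. u) u) - (if0 u then u else u))) :: AP]; D=∅⟩
t=4: ⟨S=[-3]; E=∅; C=[3 :: 4 :: PRIM2(add) :: PRIM2(mul) :: (λu. (((λy. u) u) - (if0 u then u else u))) :: AP]; D=∅⟩
t=5: ⟨S=[3 :: -3]; E=∅; C=[4 :: PRIM2(add) :: PRIM2(mul) :: (λu. (((λy. u) u) - (if0 u then u else u))) :: AP]; D=∅⟩
t=6: ⟨S=[4 :: 3 :: -3]; E=∅; C=[PRIM2(add) :: PRIM2(mul) :: (λu. (((λy. u) u) - (if0 u then u else u))) :: AP]; D=∅⟩
t=7: ⟨S=[7 :: -3]; E=∅; C=[PRIM2(mul) :: (λu. (((λy. u) u) - (if0 u then u else u))) :: AP]; D=∅⟩
t=8: ⟨S=[-21]; E=∅; C=[(λu. (((λy. u) u) - (if0 u then u else u))) :: AP]; D=∅⟩
t=9: ⟨S=[clo(λu. (((λy. u) u) - (if0 u then u else u)), ∅) :: -21]; E=∅; C=[AP]; D=∅⟩
t=10: ⟨S=∅; E={u↦-21}; C=[(((λy. u) u) - (if0 u then u else u))]; D=[(∅, ∅, ∅)]⟩
t=11: ⟨S=∅; E={u↦-21}; C=[((λy. u) u) :: (if0 u then u else u) :: PRIM2(sub)]; D=[(∅, ∅, ∅)]⟩
t=12: ⟨S=∅; E={u↦-21}; C=[u :: (λy. u) :: AP :: (if0 u then u else u) :: PRIM2(sub)]; D=[(∅, ∅, ∅)]⟩
t=13: ⟨S=[-21]; E={u↦-21}; C=[(λy. u) :: AP :: (if0 u then u else u) :: PRIM2(sub)]; D=[(∅, ∅, ∅)]⟩
t=14: ⟨S=[clo(λy. u, {u↦-21}) :: -21]; E={u↦-21}; C=[AP :: (if0 u then u else u) :: PRIM2(sub)]; D=[(∅, ∅, ∅)]⟩
t=15: ⟨S=∅; E={y↦-21, u↦-21}; C=[u]; D=[(∅, {u↦-21}, [(if0 u then u else u) :: PRIM2(sub)]) :: (∅, ∅, ∅)]⟩
t=16: ⟨S=[-21]; E={y↦-21, u↦-21}; C=∅; D=[(∅, {u↦-21}, [(if0 u then u else u) :: PRIM2(sub)]) :: (∅, ∅, ∅)]⟩
t=17: ⟨S=[-21]; E={u↦-21}; C=[(if0 u then u else u) :: PRIM2(sub)]; D=[(∅, ∅, ∅)]⟩
t=18: ⟨S=[-21]; E={u↦-21}; C=[u :: SEL :: PRIM2(sub)]; D=[(∅, ∅, ∅)]⟩
t=19: ⟨S=[-21 :: -21]; E={u↦-21}; C=[SEL :: PRIM2(sub)]; D=[(∅, ∅, ∅)]⟩
t=20: ⟨S=[-21]; E={u↦-21}; C=[u :: PRIM2(sub)]; D=[(∅, ∅, ∅)]⟩
t=21: ⟨S=[-21 :: -21]; E={u↦-21}; C=[PRIM2(sub)]; D=[(∅, ∅, ∅)]⟩
t=22: ⟨S=[0]; E={u↦-21}; C=∅; D=[(∅, ∅, ∅)]⟩
t=23: ⟨S=[0]; E=∅; C=∅; D=∅⟩
→ final value 0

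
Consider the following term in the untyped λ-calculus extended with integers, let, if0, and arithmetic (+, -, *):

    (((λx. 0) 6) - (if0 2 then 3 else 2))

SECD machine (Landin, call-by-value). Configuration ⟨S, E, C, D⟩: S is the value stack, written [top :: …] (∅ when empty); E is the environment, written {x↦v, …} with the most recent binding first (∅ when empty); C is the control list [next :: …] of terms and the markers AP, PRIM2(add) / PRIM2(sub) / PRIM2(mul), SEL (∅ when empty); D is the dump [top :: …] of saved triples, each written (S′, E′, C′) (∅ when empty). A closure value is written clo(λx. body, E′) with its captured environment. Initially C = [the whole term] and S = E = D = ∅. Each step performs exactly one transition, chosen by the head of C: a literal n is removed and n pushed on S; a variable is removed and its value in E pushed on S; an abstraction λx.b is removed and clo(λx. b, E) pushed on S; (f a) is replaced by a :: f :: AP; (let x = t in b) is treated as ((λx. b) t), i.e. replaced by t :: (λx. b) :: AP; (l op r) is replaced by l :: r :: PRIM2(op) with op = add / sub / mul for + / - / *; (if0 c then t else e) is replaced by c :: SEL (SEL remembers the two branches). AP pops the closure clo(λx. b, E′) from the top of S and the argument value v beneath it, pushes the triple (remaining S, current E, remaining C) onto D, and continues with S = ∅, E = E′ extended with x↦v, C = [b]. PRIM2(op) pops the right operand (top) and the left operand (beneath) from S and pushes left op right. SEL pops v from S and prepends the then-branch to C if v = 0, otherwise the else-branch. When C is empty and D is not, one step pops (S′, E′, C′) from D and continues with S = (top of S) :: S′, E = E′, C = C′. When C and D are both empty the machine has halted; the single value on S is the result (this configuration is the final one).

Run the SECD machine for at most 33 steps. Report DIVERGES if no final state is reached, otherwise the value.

Answer: -2

Derivation:
[0] [S=∅ | E=∅ | C=[(((λx. 0) 6) - (if0 2 then 3 else 2))] | D=∅]
[1] [S=∅ | E=∅ | C=[((λx. 0) 6) :: (if0 2 then 3 else 2) :: PRIM2(sub)] | D=∅]
[2] [S=∅ | E=∅ | C=[6 :: (λx. 0) :: AP :: (if0 2 then 3 else 2) :: PRIM2(sub)] | D=∅]
[3] [S=[6] | E=∅ | C=[(λx. 0) :: AP :: (if0 2 then 3 else 2) :: PRIM2(sub)] | D=∅]
[4] [S=[clo(λx. 0, ∅) :: 6] | E=∅ | C=[AP :: (if0 2 then 3 else 2) :: PRIM2(sub)] | D=∅]
[5] [S=∅ | E={x↦6} | C=[0] | D=[(∅, ∅, [(if0 2 then 3 else 2) :: PRIM2(sub)])]]
[6] [S=[0] | E={x↦6} | C=∅ | D=[(∅, ∅, [(if0 2 then 3 else 2) :: PRIM2(sub)])]]
[7] [S=[0] | E=∅ | C=[(if0 2 then 3 else 2) :: PRIM2(sub)] | D=∅]
[8] [S=[0] | E=∅ | C=[2 :: SEL :: PRIM2(sub)] | D=∅]
[9] [S=[2 :: 0] | E=∅ | C=[SEL :: PRIM2(sub)] | D=∅]
[10] [S=[0] | E=∅ | C=[2 :: PRIM2(sub)] | D=∅]
[11] [S=[2 :: 0] | E=∅ | C=[PRIM2(sub)] | D=∅]
[12] [S=[-2] | E=∅ | C=∅ | D=∅]
→ final value -2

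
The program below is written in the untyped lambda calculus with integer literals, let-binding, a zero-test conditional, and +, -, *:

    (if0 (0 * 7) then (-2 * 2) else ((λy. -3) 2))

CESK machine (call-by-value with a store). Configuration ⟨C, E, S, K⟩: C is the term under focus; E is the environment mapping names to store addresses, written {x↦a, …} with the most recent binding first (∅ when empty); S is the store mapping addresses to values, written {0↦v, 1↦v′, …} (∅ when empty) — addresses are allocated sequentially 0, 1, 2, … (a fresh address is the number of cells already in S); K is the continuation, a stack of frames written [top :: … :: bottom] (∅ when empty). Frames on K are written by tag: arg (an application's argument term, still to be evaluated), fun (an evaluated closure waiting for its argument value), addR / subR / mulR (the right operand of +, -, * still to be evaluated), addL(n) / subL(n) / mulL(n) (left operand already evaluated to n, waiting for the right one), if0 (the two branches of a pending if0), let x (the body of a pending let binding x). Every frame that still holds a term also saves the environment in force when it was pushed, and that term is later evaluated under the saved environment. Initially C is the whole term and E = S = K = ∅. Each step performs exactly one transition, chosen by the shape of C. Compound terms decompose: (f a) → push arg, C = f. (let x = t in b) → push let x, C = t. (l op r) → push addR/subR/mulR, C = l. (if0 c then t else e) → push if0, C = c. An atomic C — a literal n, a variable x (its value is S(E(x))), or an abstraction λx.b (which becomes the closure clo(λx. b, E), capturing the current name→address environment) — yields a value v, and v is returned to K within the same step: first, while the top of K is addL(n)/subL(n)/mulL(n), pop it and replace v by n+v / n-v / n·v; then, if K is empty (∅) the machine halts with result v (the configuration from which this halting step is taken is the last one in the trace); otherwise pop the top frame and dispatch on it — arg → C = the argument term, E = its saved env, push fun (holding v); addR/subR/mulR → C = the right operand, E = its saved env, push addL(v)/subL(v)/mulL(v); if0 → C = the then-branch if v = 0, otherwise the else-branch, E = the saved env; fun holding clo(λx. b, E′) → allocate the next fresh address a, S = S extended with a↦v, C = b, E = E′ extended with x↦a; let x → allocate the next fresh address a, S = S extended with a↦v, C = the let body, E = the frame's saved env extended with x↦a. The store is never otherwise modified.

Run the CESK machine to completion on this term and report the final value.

step 0: [C=(if0 (0 * 7) then (-2 * 2) else ((λy. -3) 2)) | E=∅ | S=∅ | K=∅]
step 1: [C=(0 * 7) | E=∅ | S=∅ | K=[if0]]
step 2: [C=0 | E=∅ | S=∅ | K=[mulR :: if0]]
step 3: [C=7 | E=∅ | S=∅ | K=[mulL(0) :: if0]]
step 4: [C=(-2 * 2) | E=∅ | S=∅ | K=∅]
step 5: [C=-2 | E=∅ | S=∅ | K=[mulR]]
step 6: [C=2 | E=∅ | S=∅ | K=[mulL(-2)]]
→ final value -4

Answer: -4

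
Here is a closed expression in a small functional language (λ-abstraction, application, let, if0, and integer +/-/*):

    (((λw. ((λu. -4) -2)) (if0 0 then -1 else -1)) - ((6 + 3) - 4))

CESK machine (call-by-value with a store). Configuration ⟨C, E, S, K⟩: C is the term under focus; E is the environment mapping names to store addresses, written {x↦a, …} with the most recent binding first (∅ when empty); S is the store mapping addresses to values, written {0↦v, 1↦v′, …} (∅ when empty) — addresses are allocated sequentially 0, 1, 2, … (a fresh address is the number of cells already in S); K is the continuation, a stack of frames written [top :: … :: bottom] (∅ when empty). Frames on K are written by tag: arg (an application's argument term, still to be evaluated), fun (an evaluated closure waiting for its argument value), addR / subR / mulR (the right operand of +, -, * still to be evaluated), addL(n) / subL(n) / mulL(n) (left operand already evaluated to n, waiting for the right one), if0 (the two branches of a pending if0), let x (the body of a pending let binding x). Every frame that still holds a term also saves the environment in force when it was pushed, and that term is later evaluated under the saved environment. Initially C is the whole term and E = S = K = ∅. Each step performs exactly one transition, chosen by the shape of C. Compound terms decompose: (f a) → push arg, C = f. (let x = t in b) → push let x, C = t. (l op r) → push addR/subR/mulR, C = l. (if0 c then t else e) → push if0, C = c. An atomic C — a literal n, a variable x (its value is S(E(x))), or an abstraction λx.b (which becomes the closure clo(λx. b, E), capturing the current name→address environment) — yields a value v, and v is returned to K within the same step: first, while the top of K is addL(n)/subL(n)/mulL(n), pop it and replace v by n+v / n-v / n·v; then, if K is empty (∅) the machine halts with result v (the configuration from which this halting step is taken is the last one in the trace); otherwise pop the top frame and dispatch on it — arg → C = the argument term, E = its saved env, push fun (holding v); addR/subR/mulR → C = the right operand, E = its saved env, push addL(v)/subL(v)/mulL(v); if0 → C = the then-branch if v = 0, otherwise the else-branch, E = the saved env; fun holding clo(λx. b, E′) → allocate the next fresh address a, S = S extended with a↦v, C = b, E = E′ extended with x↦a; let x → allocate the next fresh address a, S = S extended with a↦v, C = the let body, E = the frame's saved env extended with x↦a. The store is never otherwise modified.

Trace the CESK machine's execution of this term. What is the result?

[0] [C=(((λw. ((λu. -4) -2)) (if0 0 then -1 else -1)) - ((6 + 3) - 4)) | E=∅ | S=∅ | K=∅]
[1] [C=((λw. ((λu. -4) -2)) (if0 0 then -1 else -1)) | E=∅ | S=∅ | K=[subR]]
[2] [C=(λw. ((λu. -4) -2)) | E=∅ | S=∅ | K=[arg :: subR]]
[3] [C=(if0 0 then -1 else -1) | E=∅ | S=∅ | K=[fun :: subR]]
[4] [C=0 | E=∅ | S=∅ | K=[if0 :: fun :: subR]]
[5] [C=-1 | E=∅ | S=∅ | K=[fun :: subR]]
[6] [C=((λu. -4) -2) | E={w↦0} | S={0↦-1} | K=[subR]]
[7] [C=(λu. -4) | E={w↦0} | S={0↦-1} | K=[arg :: subR]]
[8] [C=-2 | E={w↦0} | S={0↦-1} | K=[fun :: subR]]
[9] [C=-4 | E={u↦1, w↦0} | S={0↦-1, 1↦-2} | K=[subR]]
[10] [C=((6 + 3) - 4) | E=∅ | S={0↦-1, 1↦-2} | K=[subL(-4)]]
[11] [C=(6 + 3) | E=∅ | S={0↦-1, 1↦-2} | K=[subR :: subL(-4)]]
[12] [C=6 | E=∅ | S={0↦-1, 1↦-2} | K=[addR :: subR :: subL(-4)]]
[13] [C=3 | E=∅ | S={0↦-1, 1↦-2} | K=[addL(6) :: subR :: subL(-4)]]
[14] [C=4 | E=∅ | S={0↦-1, 1↦-2} | K=[subL(9) :: subL(-4)]]
→ final value -9

Answer: -9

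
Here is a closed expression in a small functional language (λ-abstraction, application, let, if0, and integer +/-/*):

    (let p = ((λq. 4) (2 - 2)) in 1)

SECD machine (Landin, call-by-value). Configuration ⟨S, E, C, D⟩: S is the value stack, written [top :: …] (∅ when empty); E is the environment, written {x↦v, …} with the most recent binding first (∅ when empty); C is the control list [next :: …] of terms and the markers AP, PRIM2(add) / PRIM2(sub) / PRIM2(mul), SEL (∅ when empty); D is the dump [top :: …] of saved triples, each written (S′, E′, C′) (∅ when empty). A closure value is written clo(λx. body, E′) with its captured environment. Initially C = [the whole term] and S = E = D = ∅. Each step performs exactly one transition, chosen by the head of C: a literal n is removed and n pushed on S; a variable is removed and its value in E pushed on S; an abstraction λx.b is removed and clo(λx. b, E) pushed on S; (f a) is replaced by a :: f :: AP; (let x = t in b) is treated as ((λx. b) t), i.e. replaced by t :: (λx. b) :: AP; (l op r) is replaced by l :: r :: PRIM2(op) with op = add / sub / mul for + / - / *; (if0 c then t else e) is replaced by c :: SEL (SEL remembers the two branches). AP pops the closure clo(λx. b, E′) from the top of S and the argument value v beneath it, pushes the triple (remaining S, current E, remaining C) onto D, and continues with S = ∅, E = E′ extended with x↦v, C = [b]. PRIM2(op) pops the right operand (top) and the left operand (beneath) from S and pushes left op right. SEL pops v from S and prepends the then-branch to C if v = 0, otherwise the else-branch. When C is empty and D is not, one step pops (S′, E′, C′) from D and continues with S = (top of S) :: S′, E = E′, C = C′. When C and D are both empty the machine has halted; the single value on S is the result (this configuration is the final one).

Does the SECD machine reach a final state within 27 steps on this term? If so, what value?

[0] [S=∅ | E=∅ | C=[(let p = ((λq. 4) (2 - 2)) in 1)] | D=∅]
[1] [S=∅ | E=∅ | C=[((λq. 4) (2 - 2)) :: (λp. 1) :: AP] | D=∅]
[2] [S=∅ | E=∅ | C=[(2 - 2) :: (λq. 4) :: AP :: (λp. 1) :: AP] | D=∅]
[3] [S=∅ | E=∅ | C=[2 :: 2 :: PRIM2(sub) :: (λq. 4) :: AP :: (λp. 1) :: AP] | D=∅]
[4] [S=[2] | E=∅ | C=[2 :: PRIM2(sub) :: (λq. 4) :: AP :: (λp. 1) :: AP] | D=∅]
[5] [S=[2 :: 2] | E=∅ | C=[PRIM2(sub) :: (λq. 4) :: AP :: (λp. 1) :: AP] | D=∅]
[6] [S=[0] | E=∅ | C=[(λq. 4) :: AP :: (λp. 1) :: AP] | D=∅]
[7] [S=[clo(λq. 4, ∅) :: 0] | E=∅ | C=[AP :: (λp. 1) :: AP] | D=∅]
[8] [S=∅ | E={q↦0} | C=[4] | D=[(∅, ∅, [(λp. 1) :: AP])]]
[9] [S=[4] | E={q↦0} | C=∅ | D=[(∅, ∅, [(λp. 1) :: AP])]]
[10] [S=[4] | E=∅ | C=[(λp. 1) :: AP] | D=∅]
[11] [S=[clo(λp. 1, ∅) :: 4] | E=∅ | C=[AP] | D=∅]
[12] [S=∅ | E={p↦4} | C=[1] | D=[(∅, ∅, ∅)]]
[13] [S=[1] | E={p↦4} | C=∅ | D=[(∅, ∅, ∅)]]
[14] [S=[1] | E=∅ | C=∅ | D=∅]
→ final value 1

Answer: 1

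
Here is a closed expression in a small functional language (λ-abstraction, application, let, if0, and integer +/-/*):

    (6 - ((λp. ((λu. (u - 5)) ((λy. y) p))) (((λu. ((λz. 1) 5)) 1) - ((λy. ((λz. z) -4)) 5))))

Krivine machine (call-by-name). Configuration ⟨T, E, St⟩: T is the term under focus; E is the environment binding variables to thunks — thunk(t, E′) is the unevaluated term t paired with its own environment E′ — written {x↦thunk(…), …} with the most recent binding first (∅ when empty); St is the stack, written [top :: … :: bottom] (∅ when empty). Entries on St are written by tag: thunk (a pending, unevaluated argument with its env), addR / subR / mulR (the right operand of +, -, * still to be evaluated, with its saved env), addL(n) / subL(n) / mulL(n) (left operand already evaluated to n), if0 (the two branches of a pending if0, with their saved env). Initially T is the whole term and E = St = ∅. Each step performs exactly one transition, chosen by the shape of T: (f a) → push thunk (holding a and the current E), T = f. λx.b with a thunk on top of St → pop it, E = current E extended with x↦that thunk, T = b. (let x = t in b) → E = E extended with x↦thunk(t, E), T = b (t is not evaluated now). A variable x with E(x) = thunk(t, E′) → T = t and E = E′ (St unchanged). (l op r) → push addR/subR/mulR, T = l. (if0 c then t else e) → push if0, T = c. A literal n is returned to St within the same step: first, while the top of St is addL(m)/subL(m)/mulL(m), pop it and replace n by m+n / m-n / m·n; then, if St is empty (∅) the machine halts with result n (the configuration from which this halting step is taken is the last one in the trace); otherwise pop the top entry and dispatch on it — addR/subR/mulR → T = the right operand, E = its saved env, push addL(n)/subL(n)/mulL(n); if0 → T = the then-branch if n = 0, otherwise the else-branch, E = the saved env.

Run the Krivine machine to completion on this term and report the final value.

t=0: <T=(6 - ((λp. ((λu. (u - 5)) ((λy. y) p))) (((λu. ((λz. 1) 5)) 1) - ((λy. ((λz. z) -4)) 5)))), E=∅, St=∅>
t=1: <T=6, E=∅, St=[subR]>
t=2: <T=((λp. ((λu. (u - 5)) ((λy. y) p))) (((λu. ((λz. 1) 5)) 1) - ((λy. ((λz. z) -4)) 5))), E=∅, St=[subL(6)]>
t=3: <T=(λp. ((λu. (u - 5)) ((λy. y) p))), E=∅, St=[thunk :: subL(6)]>
t=4: <T=((λu. (u - 5)) ((λy. y) p)), E={p↦thunk((((λu. ((λz. 1) 5)) 1) - ((λy. ((λz. z) -4)) 5)), ∅)}, St=[subL(6)]>
t=5: <T=(λu. (u - 5)), E={p↦thunk((((λu. ((λz. 1) 5)) 1) - ((λy. ((λz. z) -4)) 5)), ∅)}, St=[thunk :: subL(6)]>
t=6: <T=(u - 5), E={u↦thunk(((λy. y) p), {p↦thunk((((λu. ((λz. 1) 5)) 1) - ((λy. ((λz. z) -4)) 5)), ∅)}), p↦thunk((((λu. ((λz. 1) 5)) 1) - ((λy. ((λz. z) -4)) 5)), ∅)}, St=[subL(6)]>
t=7: <T=u, E={u↦thunk(((λy. y) p), {p↦thunk((((λu. ((λz. 1) 5)) 1) - ((λy. ((λz. z) -4)) 5)), ∅)}), p↦thunk((((λu. ((λz. 1) 5)) 1) - ((λy. ((λz. z) -4)) 5)), ∅)}, St=[subR :: subL(6)]>
t=8: <T=((λy. y) p), E={p↦thunk((((λu. ((λz. 1) 5)) 1) - ((λy. ((λz. z) -4)) 5)), ∅)}, St=[subR :: subL(6)]>
t=9: <T=(λy. y), E={p↦thunk((((λu. ((λz. 1) 5)) 1) - ((λy. ((λz. z) -4)) 5)), ∅)}, St=[thunk :: subR :: subL(6)]>
t=10: <T=y, E={y↦thunk(p, {p↦thunk((((λu. ((λz. 1) 5)) 1) - ((λy. ((λz. z) -4)) 5)), ∅)}), p↦thunk((((λu. ((λz. 1) 5)) 1) - ((λy. ((λz. z) -4)) 5)), ∅)}, St=[subR :: subL(6)]>
t=11: <T=p, E={p↦thunk((((λu. ((λz. 1) 5)) 1) - ((λy. ((λz. z) -4)) 5)), ∅)}, St=[subR :: subL(6)]>
t=12: <T=(((λu. ((λz. 1) 5)) 1) - ((λy. ((λz. z) -4)) 5)), E=∅, St=[subR :: subL(6)]>
t=13: <T=((λu. ((λz. 1) 5)) 1), E=∅, St=[subR :: subR :: subL(6)]>
t=14: <T=(λu. ((λz. 1) 5)), E=∅, St=[thunk :: subR :: subR :: subL(6)]>
t=15: <T=((λz. 1) 5), E={u↦thunk(1, ∅)}, St=[subR :: subR :: subL(6)]>
t=16: <T=(λz. 1), E={u↦thunk(1, ∅)}, St=[thunk :: subR :: subR :: subL(6)]>
t=17: <T=1, E={z↦thunk(5, {u↦thunk(1, ∅)}), u↦thunk(1, ∅)}, St=[subR :: subR :: subL(6)]>
t=18: <T=((λy. ((λz. z) -4)) 5), E=∅, St=[subL(1) :: subR :: subL(6)]>
t=19: <T=(λy. ((λz. z) -4)), E=∅, St=[thunk :: subL(1) :: subR :: subL(6)]>
t=20: <T=((λz. z) -4), E={y↦thunk(5, ∅)}, St=[subL(1) :: subR :: subL(6)]>
t=21: <T=(λz. z), E={y↦thunk(5, ∅)}, St=[thunk :: subL(1) :: subR :: subL(6)]>
t=22: <T=z, E={z↦thunk(-4, {y↦thunk(5, ∅)}), y↦thunk(5, ∅)}, St=[subL(1) :: subR :: subL(6)]>
t=23: <T=-4, E={y↦thunk(5, ∅)}, St=[subL(1) :: subR :: subL(6)]>
t=24: <T=5, E={u↦thunk(((λy. y) p), {p↦thunk((((λu. ((λz. 1) 5)) 1) - ((λy. ((λz. z) -4)) 5)), ∅)}), p↦thunk((((λu. ((λz. 1) 5)) 1) - ((λy. ((λz. z) -4)) 5)), ∅)}, St=[subL(5) :: subL(6)]>
→ final value 6

Answer: 6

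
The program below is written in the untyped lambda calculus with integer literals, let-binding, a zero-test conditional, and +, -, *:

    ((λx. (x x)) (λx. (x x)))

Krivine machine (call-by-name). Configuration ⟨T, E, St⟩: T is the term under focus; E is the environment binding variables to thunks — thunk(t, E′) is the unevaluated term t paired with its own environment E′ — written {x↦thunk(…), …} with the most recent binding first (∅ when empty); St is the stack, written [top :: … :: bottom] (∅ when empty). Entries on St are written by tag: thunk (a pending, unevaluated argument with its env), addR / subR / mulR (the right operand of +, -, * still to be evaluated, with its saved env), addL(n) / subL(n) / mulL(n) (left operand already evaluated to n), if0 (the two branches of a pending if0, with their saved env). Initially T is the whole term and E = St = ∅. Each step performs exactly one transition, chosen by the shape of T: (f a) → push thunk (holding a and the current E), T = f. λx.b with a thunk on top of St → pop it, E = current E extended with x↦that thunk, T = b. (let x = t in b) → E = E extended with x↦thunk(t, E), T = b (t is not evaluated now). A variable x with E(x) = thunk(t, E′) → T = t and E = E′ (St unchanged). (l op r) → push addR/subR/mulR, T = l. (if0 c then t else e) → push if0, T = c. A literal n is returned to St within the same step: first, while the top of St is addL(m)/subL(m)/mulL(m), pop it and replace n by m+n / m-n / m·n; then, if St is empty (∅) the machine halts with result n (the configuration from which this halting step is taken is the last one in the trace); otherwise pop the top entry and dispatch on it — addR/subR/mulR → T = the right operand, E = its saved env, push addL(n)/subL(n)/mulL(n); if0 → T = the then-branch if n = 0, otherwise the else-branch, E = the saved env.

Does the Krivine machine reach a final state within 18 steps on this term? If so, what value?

Answer: DIVERGES (no final state within 18 steps)

Derivation:
step 0: [T=((λx. (x x)) (λx. (x x))) | E=∅ | St=∅]
step 1: [T=(λx. (x x)) | E=∅ | St=[thunk]]
step 2: [T=(x x) | E={x↦thunk((λx. (x x)), ∅)} | St=∅]
step 3: [T=x | E={x↦thunk((λx. (x x)), ∅)} | St=[thunk]]
step 4: [T=(λx. (x x)) | E=∅ | St=[thunk]]
step 5: [T=(x x) | E={x↦thunk(x, {x↦thunk((λx. (x x)), ∅)})} | St=∅]
step 6: [T=x | E={x↦thunk(x, {x↦thunk((λx. (x x)), ∅)})} | St=[thunk]]
step 7: [T=x | E={x↦thunk((λx. (x x)), ∅)} | St=[thunk]]
step 8: [T=(λx. (x x)) | E=∅ | St=[thunk]]
step 9: [T=(x x) | E={x↦thunk(x, {x↦thunk(x, {x↦thunk((λx. (x x)), ∅)})})} | St=∅]
step 10: [T=x | E={x↦thunk(x, {x↦thunk(x, {x↦thunk((λx. (x x)), ∅)})})} | St=[thunk]]
step 11: [T=x | E={x↦thunk(x, {x↦thunk((λx. (x x)), ∅)})} | St=[thunk]]
step 12: [T=x | E={x↦thunk((λx. (x x)), ∅)} | St=[thunk]]
step 13: [T=(λx. (x x)) | E=∅ | St=[thunk]]
step 14: [T=(x x) | E={x↦thunk(x, {x↦thunk(x, {x↦thunk(x, {x↦thunk((λx. (x x)), ∅)})})})} | St=∅]
step 15: [T=x | E={x↦thunk(x, {x↦thunk(x, {x↦thunk(x, {x↦thunk((λx. (x x)), ∅)})})})} | St=[thunk]]
step 16: [T=x | E={x↦thunk(x, {x↦thunk(x, {x↦thunk((λx. (x x)), ∅)})})} | St=[thunk]]
step 17: [T=x | E={x↦thunk(x, {x↦thunk((λx. (x x)), ∅)})} | St=[thunk]]
step 18: [T=x | E={x↦thunk((λx. (x x)), ∅)} | St=[thunk]]
→ 18 transitions taken and the configuration is still not final: no result within 18 steps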